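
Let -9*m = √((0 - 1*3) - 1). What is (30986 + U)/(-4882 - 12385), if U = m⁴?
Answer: -203299162/113288787 ≈ -1.7945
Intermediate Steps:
m = -2*I/9 (m = -√((0 - 1*3) - 1)/9 = -√((0 - 3) - 1)/9 = -√(-3 - 1)/9 = -2*I/9 ≈ -0.22222*I)
U = 16/6561 (U = (-2*I/9)⁴ = 16/6561 ≈ 0.0024387)
(30986 + U)/(-4882 - 12385) = (30986 + 16/6561)/(-4882 - 12385) = (203299162/6561)/(-17267) = (203299162/6561)*(-1/17267) = -203299162/113288787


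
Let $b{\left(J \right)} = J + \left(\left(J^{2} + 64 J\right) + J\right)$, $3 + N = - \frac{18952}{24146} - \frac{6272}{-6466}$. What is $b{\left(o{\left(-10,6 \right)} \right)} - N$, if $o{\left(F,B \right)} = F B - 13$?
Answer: $\frac{20055227606}{39032009} \approx 513.81$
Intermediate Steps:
$N = - \frac{109871007}{39032009}$ ($N = -3 - \left(- \frac{3136}{3233} + \frac{9476}{12073}\right) = -3 - - \frac{7225020}{39032009} = -3 + \left(- \frac{9476}{12073} + \frac{3136}{3233}\right) = -3 + \frac{7225020}{39032009} = - \frac{109871007}{39032009} \approx -2.8149$)
$o{\left(F,B \right)} = -13 + B F$ ($o{\left(F,B \right)} = B F - 13 = -13 + B F$)
$b{\left(J \right)} = J^{2} + 66 J$ ($b{\left(J \right)} = J + \left(J^{2} + 65 J\right) = J^{2} + 66 J$)
$b{\left(o{\left(-10,6 \right)} \right)} - N = \left(-13 + 6 \left(-10\right)\right) \left(66 + \left(-13 + 6 \left(-10\right)\right)\right) - - \frac{109871007}{39032009} = \left(-13 - 60\right) \left(66 - 73\right) + \frac{109871007}{39032009} = - 73 \left(66 - 73\right) + \frac{109871007}{39032009} = \left(-73\right) \left(-7\right) + \frac{109871007}{39032009} = 511 + \frac{109871007}{39032009} = \frac{20055227606}{39032009}$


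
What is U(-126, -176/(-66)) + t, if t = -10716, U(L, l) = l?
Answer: -32140/3 ≈ -10713.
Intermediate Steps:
U(-126, -176/(-66)) + t = -176/(-66) - 10716 = -176*(-1/66) - 10716 = 8/3 - 10716 = -32140/3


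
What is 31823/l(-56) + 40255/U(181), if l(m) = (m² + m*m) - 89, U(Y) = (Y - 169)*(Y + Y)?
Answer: 129045259/8952984 ≈ 14.414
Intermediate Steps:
U(Y) = 2*Y*(-169 + Y) (U(Y) = (-169 + Y)*(2*Y) = 2*Y*(-169 + Y))
l(m) = -89 + 2*m² (l(m) = (m² + m²) - 89 = 2*m² - 89 = -89 + 2*m²)
31823/l(-56) + 40255/U(181) = 31823/(-89 + 2*(-56)²) + 40255/((2*181*(-169 + 181))) = 31823/(-89 + 2*3136) + 40255/((2*181*12)) = 31823/(-89 + 6272) + 40255/4344 = 31823/6183 + 40255*(1/4344) = 31823*(1/6183) + 40255/4344 = 31823/6183 + 40255/4344 = 129045259/8952984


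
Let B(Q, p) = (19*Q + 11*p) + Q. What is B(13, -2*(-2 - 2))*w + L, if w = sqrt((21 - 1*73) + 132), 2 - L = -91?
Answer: 93 + 1392*sqrt(5) ≈ 3205.6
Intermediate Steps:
B(Q, p) = 11*p + 20*Q (B(Q, p) = (11*p + 19*Q) + Q = 11*p + 20*Q)
L = 93 (L = 2 - 1*(-91) = 2 + 91 = 93)
w = 4*sqrt(5) (w = sqrt((21 - 73) + 132) = sqrt(-52 + 132) = sqrt(80) = 4*sqrt(5) ≈ 8.9443)
B(13, -2*(-2 - 2))*w + L = (11*(-2*(-2 - 2)) + 20*13)*(4*sqrt(5)) + 93 = (11*(-2*(-4)) + 260)*(4*sqrt(5)) + 93 = (11*8 + 260)*(4*sqrt(5)) + 93 = (88 + 260)*(4*sqrt(5)) + 93 = 348*(4*sqrt(5)) + 93 = 1392*sqrt(5) + 93 = 93 + 1392*sqrt(5)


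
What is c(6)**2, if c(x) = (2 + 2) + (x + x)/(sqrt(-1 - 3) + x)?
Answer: 832/25 - 174*I/25 ≈ 33.28 - 6.96*I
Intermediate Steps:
c(x) = 4 + 2*x/(x + 2*I) (c(x) = 4 + (2*x)/(sqrt(-4) + x) = 4 + (2*x)/(2*I + x) = 4 + (2*x)/(x + 2*I) = 4 + 2*x/(x + 2*I))
c(6)**2 = (2*(3*6 + 4*I)/(6 + 2*I))**2 = (2*((6 - 2*I)/40)*(18 + 4*I))**2 = ((6 - 2*I)*(18 + 4*I)/20)**2 = (6 - 2*I)**2*(18 + 4*I)**2/400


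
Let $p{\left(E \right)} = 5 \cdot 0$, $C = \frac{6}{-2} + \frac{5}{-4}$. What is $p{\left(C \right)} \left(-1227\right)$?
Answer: $0$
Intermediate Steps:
$C = - \frac{17}{4}$ ($C = 6 \left(- \frac{1}{2}\right) + 5 \left(- \frac{1}{4}\right) = -3 - \frac{5}{4} = - \frac{17}{4} \approx -4.25$)
$p{\left(E \right)} = 0$
$p{\left(C \right)} \left(-1227\right) = 0 \left(-1227\right) = 0$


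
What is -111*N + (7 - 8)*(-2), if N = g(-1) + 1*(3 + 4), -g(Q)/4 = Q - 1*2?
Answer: -2107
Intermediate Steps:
g(Q) = 8 - 4*Q (g(Q) = -4*(Q - 1*2) = -4*(Q - 2) = -4*(-2 + Q) = 8 - 4*Q)
N = 19 (N = (8 - 4*(-1)) + 1*(3 + 4) = (8 + 4) + 1*7 = 12 + 7 = 19)
-111*N + (7 - 8)*(-2) = -111*19 + (7 - 8)*(-2) = -2109 - 1*(-2) = -2109 + 2 = -2107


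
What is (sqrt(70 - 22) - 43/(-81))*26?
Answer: 1118/81 + 104*sqrt(3) ≈ 193.94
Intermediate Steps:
(sqrt(70 - 22) - 43/(-81))*26 = (sqrt(48) - 43*(-1/81))*26 = (4*sqrt(3) + 43/81)*26 = (43/81 + 4*sqrt(3))*26 = 1118/81 + 104*sqrt(3)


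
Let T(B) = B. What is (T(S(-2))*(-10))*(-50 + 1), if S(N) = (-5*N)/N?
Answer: -2450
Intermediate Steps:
S(N) = -5
(T(S(-2))*(-10))*(-50 + 1) = (-5*(-10))*(-50 + 1) = 50*(-49) = -2450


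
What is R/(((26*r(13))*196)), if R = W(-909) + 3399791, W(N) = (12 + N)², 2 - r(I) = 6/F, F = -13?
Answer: 262775/784 ≈ 335.17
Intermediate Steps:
r(I) = 32/13 (r(I) = 2 - 6/(-13) = 2 - 6*(-1)/13 = 2 - 1*(-6/13) = 2 + 6/13 = 32/13)
R = 4204400 (R = (12 - 909)² + 3399791 = (-897)² + 3399791 = 804609 + 3399791 = 4204400)
R/(((26*r(13))*196)) = 4204400/(((26*(32/13))*196)) = 4204400/((64*196)) = 4204400/12544 = 4204400*(1/12544) = 262775/784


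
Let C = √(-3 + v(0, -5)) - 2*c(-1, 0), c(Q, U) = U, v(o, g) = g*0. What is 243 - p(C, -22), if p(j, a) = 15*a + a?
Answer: 595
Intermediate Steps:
v(o, g) = 0
C = I*√3 (C = √(-3 + 0) - 2*0 = √(-3) + 0 = I*√3 + 0 = I*√3 ≈ 1.732*I)
p(j, a) = 16*a
243 - p(C, -22) = 243 - 16*(-22) = 243 - 1*(-352) = 243 + 352 = 595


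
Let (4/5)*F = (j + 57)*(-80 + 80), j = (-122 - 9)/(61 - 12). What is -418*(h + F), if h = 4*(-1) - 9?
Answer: 5434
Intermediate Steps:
j = -131/49 ≈ -2.6735
h = -13 (h = -4 - 9 = -13)
F = 0 (F = 5*((-131/49 + 57)*(-80 + 80))/4 = 5*((2662/49)*0)/4 = (5/4)*0 = 0)
-418*(h + F) = -418*(-13 + 0) = -418*(-13) = 5434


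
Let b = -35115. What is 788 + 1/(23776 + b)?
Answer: 8935131/11339 ≈ 788.00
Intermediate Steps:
788 + 1/(23776 + b) = 788 + 1/(23776 - 35115) = 788 + 1/(-11339) = 788 - 1/11339 = 8935131/11339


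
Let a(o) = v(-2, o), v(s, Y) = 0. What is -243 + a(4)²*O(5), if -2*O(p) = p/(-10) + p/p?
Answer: -243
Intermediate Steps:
a(o) = 0
O(p) = -½ + p/20 (O(p) = -(p/(-10) + p/p)/2 = -(p*(-⅒) + 1)/2 = -(-p/10 + 1)/2 = -(1 - p/10)/2 = -½ + p/20)
-243 + a(4)²*O(5) = -243 + 0²*(-½ + (1/20)*5) = -243 + 0*(-½ + ¼) = -243 + 0*(-¼) = -243 + 0 = -243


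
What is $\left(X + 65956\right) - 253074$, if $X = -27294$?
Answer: $-214412$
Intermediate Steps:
$\left(X + 65956\right) - 253074 = \left(-27294 + 65956\right) - 253074 = 38662 - 253074 = -214412$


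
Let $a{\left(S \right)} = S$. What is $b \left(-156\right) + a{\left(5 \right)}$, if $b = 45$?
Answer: $-7015$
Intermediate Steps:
$b \left(-156\right) + a{\left(5 \right)} = 45 \left(-156\right) + 5 = -7020 + 5 = -7015$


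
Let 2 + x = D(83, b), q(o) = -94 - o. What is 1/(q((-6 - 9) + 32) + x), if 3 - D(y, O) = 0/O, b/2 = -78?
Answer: -1/110 ≈ -0.0090909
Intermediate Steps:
b = -156 (b = 2*(-78) = -156)
D(y, O) = 3 (D(y, O) = 3 - 0/O = 3 - 1*0 = 3 + 0 = 3)
x = 1 (x = -2 + 3 = 1)
1/(q((-6 - 9) + 32) + x) = 1/((-94 - ((-6 - 9) + 32)) + 1) = 1/((-94 - (-15 + 32)) + 1) = 1/((-94 - 1*17) + 1) = 1/((-94 - 17) + 1) = 1/(-111 + 1) = 1/(-110) = -1/110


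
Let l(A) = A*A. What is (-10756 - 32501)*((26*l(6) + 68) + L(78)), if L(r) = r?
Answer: -46804074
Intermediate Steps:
l(A) = A**2
(-10756 - 32501)*((26*l(6) + 68) + L(78)) = (-10756 - 32501)*((26*6**2 + 68) + 78) = -43257*((26*36 + 68) + 78) = -43257*((936 + 68) + 78) = -43257*(1004 + 78) = -43257*1082 = -46804074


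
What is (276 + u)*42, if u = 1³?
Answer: 11634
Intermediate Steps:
u = 1
(276 + u)*42 = (276 + 1)*42 = 277*42 = 11634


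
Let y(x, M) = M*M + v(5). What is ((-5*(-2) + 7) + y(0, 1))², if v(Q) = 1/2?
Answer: 1369/4 ≈ 342.25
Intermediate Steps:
v(Q) = ½
y(x, M) = ½ + M² (y(x, M) = M*M + ½ = M² + ½ = ½ + M²)
((-5*(-2) + 7) + y(0, 1))² = ((-5*(-2) + 7) + (½ + 1²))² = ((10 + 7) + (½ + 1))² = (17 + 3/2)² = (37/2)² = 1369/4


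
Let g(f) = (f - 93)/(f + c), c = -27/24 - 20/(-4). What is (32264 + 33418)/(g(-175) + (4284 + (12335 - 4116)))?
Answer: 89918658/17118751 ≈ 5.2526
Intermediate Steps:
c = 31/8 (c = -27*1/24 - 20*(-¼) = -9/8 + 5 = 31/8 ≈ 3.8750)
g(f) = (-93 + f)/(31/8 + f) (g(f) = (f - 93)/(f + 31/8) = (-93 + f)/(31/8 + f))
(32264 + 33418)/(g(-175) + (4284 + (12335 - 4116))) = (32264 + 33418)/(8*(-93 - 175)/(31 + 8*(-175)) + (4284 + (12335 - 4116))) = 65682/(8*(-268)/(31 - 1400) + (4284 + 8219)) = 65682/(8*(-268)/(-1369) + 12503) = 65682/(8*(-1/1369)*(-268) + 12503) = 65682/(2144/1369 + 12503) = 65682/(17118751/1369) = 65682*(1369/17118751) = 89918658/17118751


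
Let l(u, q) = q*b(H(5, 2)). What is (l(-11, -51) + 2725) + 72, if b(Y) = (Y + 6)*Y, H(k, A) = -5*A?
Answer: 757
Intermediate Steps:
b(Y) = Y*(6 + Y) (b(Y) = (6 + Y)*Y = Y*(6 + Y))
l(u, q) = 40*q (l(u, q) = q*((-5*2)*(6 - 5*2)) = q*(-10*(6 - 10)) = q*(-10*(-4)) = q*40 = 40*q)
(l(-11, -51) + 2725) + 72 = (40*(-51) + 2725) + 72 = (-2040 + 2725) + 72 = 685 + 72 = 757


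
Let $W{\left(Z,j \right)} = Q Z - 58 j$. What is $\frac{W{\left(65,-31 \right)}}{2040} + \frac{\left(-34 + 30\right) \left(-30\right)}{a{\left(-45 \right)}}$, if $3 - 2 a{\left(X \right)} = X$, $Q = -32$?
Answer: $\frac{1653}{340} \approx 4.8618$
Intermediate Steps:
$W{\left(Z,j \right)} = - 58 j - 32 Z$ ($W{\left(Z,j \right)} = - 32 Z - 58 j = - 58 j - 32 Z$)
$a{\left(X \right)} = \frac{3}{2} - \frac{X}{2}$
$\frac{W{\left(65,-31 \right)}}{2040} + \frac{\left(-34 + 30\right) \left(-30\right)}{a{\left(-45 \right)}} = \frac{\left(-58\right) \left(-31\right) - 2080}{2040} + \frac{\left(-34 + 30\right) \left(-30\right)}{\frac{3}{2} - - \frac{45}{2}} = \left(1798 - 2080\right) \frac{1}{2040} + \frac{\left(-4\right) \left(-30\right)}{\frac{3}{2} + \frac{45}{2}} = \left(-282\right) \frac{1}{2040} + \frac{120}{24} = - \frac{47}{340} + 120 \cdot \frac{1}{24} = - \frac{47}{340} + 5 = \frac{1653}{340}$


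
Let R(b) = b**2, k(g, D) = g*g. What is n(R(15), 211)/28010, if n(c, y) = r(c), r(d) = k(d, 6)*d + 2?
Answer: 11390627/28010 ≈ 406.66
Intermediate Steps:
k(g, D) = g**2
r(d) = 2 + d**3 (r(d) = d**2*d + 2 = d**3 + 2 = 2 + d**3)
n(c, y) = 2 + c**3
n(R(15), 211)/28010 = (2 + (15**2)**3)/28010 = (2 + 225**3)*(1/28010) = (2 + 11390625)*(1/28010) = 11390627*(1/28010) = 11390627/28010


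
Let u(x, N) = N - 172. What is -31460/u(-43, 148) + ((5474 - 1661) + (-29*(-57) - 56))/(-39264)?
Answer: 25731575/19632 ≈ 1310.7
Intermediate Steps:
u(x, N) = -172 + N
-31460/u(-43, 148) + ((5474 - 1661) + (-29*(-57) - 56))/(-39264) = -31460/(-172 + 148) + ((5474 - 1661) + (-29*(-57) - 56))/(-39264) = -31460/(-24) + (3813 + (1653 - 56))*(-1/39264) = -31460*(-1/24) + (3813 + 1597)*(-1/39264) = 7865/6 + 5410*(-1/39264) = 7865/6 - 2705/19632 = 25731575/19632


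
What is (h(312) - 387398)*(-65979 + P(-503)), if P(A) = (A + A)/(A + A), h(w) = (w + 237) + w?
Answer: 25502938186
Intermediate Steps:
h(w) = 237 + 2*w (h(w) = (237 + w) + w = 237 + 2*w)
P(A) = 1 (P(A) = (2*A)/((2*A)) = (2*A)*(1/(2*A)) = 1)
(h(312) - 387398)*(-65979 + P(-503)) = ((237 + 2*312) - 387398)*(-65979 + 1) = ((237 + 624) - 387398)*(-65978) = (861 - 387398)*(-65978) = -386537*(-65978) = 25502938186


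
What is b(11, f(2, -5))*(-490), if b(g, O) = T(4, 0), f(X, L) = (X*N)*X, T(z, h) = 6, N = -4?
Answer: -2940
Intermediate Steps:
f(X, L) = -4*X² (f(X, L) = (X*(-4))*X = (-4*X)*X = -4*X²)
b(g, O) = 6
b(11, f(2, -5))*(-490) = 6*(-490) = -2940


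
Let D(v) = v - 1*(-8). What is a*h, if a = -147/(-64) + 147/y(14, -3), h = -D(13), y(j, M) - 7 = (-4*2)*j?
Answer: -6027/320 ≈ -18.834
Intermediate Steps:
D(v) = 8 + v (D(v) = v + 8 = 8 + v)
y(j, M) = 7 - 8*j (y(j, M) = 7 + (-4*2)*j = 7 - 8*j)
h = -21 (h = -(8 + 13) = -1*21 = -21)
a = 287/320 (a = -147/(-64) + 147/(7 - 8*14) = -147*(-1/64) + 147/(7 - 112) = 147/64 + 147/(-105) = 147/64 + 147*(-1/105) = 147/64 - 7/5 = 287/320 ≈ 0.89688)
a*h = (287/320)*(-21) = -6027/320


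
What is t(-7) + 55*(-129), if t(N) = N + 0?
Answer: -7102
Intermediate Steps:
t(N) = N
t(-7) + 55*(-129) = -7 + 55*(-129) = -7 - 7095 = -7102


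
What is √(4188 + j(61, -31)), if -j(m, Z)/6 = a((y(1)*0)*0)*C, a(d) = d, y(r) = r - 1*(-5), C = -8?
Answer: 2*√1047 ≈ 64.715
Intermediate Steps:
y(r) = 5 + r (y(r) = r + 5 = 5 + r)
j(m, Z) = 0 (j(m, Z) = -6*((5 + 1)*0)*0*(-8) = -6*(6*0)*0*(-8) = -6*0*0*(-8) = -0*(-8) = -6*0 = 0)
√(4188 + j(61, -31)) = √(4188 + 0) = √4188 = 2*√1047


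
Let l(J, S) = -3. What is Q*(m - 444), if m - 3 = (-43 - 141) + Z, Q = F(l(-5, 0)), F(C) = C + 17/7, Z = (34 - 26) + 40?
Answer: 2308/7 ≈ 329.71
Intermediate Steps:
Z = 48 (Z = 8 + 40 = 48)
F(C) = 17/7 + C (F(C) = C + 17*(⅐) = C + 17/7 = 17/7 + C)
Q = -4/7 (Q = 17/7 - 3 = -4/7 ≈ -0.57143)
m = -133 (m = 3 + ((-43 - 141) + 48) = 3 + (-184 + 48) = 3 - 136 = -133)
Q*(m - 444) = -4*(-133 - 444)/7 = -4/7*(-577) = 2308/7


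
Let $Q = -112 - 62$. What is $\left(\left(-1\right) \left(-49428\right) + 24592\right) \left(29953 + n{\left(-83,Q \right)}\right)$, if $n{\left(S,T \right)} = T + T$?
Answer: $2191362100$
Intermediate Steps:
$Q = -174$ ($Q = -112 - 62 = -174$)
$n{\left(S,T \right)} = 2 T$
$\left(\left(-1\right) \left(-49428\right) + 24592\right) \left(29953 + n{\left(-83,Q \right)}\right) = \left(\left(-1\right) \left(-49428\right) + 24592\right) \left(29953 + 2 \left(-174\right)\right) = \left(49428 + 24592\right) \left(29953 - 348\right) = 74020 \cdot 29605 = 2191362100$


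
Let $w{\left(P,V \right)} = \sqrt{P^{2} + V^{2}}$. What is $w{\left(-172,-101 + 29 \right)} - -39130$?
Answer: $39130 + 4 \sqrt{2173} \approx 39316.0$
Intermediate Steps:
$w{\left(-172,-101 + 29 \right)} - -39130 = \sqrt{\left(-172\right)^{2} + \left(-101 + 29\right)^{2}} - -39130 = \sqrt{29584 + \left(-72\right)^{2}} + 39130 = \sqrt{29584 + 5184} + 39130 = \sqrt{34768} + 39130 = 4 \sqrt{2173} + 39130 = 39130 + 4 \sqrt{2173}$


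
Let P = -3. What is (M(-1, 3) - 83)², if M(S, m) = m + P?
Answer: 6889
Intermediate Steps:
M(S, m) = -3 + m (M(S, m) = m - 3 = -3 + m)
(M(-1, 3) - 83)² = ((-3 + 3) - 83)² = (0 - 83)² = (-83)² = 6889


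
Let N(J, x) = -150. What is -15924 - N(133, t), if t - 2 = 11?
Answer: -15774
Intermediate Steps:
t = 13 (t = 2 + 11 = 13)
-15924 - N(133, t) = -15924 - 1*(-150) = -15924 + 150 = -15774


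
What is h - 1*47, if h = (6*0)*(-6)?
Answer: -47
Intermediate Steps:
h = 0 (h = 0*(-6) = 0)
h - 1*47 = 0 - 1*47 = 0 - 47 = -47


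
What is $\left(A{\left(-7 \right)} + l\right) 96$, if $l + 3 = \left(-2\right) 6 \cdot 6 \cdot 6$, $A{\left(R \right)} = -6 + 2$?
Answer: $-42144$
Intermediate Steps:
$A{\left(R \right)} = -4$
$l = -435$ ($l = -3 + \left(-2\right) 6 \cdot 6 \cdot 6 = -3 + \left(-12\right) 6 \cdot 6 = -3 - 432 = -435$)
$\left(A{\left(-7 \right)} + l\right) 96 = \left(-4 - 435\right) 96 = \left(-439\right) 96 = -42144$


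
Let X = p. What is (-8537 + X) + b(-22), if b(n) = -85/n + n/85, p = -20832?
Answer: -54913289/1870 ≈ -29365.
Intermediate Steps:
b(n) = -85/n + n/85 (b(n) = -85/n + n*(1/85) = -85/n + n/85)
X = -20832
(-8537 + X) + b(-22) = (-8537 - 20832) + (-85/(-22) + (1/85)*(-22)) = -29369 + (-85*(-1/22) - 22/85) = -29369 + (85/22 - 22/85) = -29369 + 6741/1870 = -54913289/1870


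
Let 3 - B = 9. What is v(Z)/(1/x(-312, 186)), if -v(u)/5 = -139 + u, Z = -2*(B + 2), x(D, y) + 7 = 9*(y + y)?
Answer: 2188355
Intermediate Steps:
B = -6 (B = 3 - 1*9 = 3 - 9 = -6)
x(D, y) = -7 + 18*y (x(D, y) = -7 + 9*(y + y) = -7 + 9*(2*y) = -7 + 18*y)
Z = 8 (Z = -2*(-6 + 2) = -2*(-4) = 8)
v(u) = 695 - 5*u (v(u) = -5*(-139 + u) = 695 - 5*u)
v(Z)/(1/x(-312, 186)) = (695 - 5*8)/(1/(-7 + 18*186)) = (695 - 40)/(1/(-7 + 3348)) = 655/(1/3341) = 655*3341 = 2188355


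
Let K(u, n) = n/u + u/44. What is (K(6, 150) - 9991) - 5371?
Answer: -337411/22 ≈ -15337.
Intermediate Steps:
K(u, n) = u/44 + n/u (K(u, n) = n/u + u*(1/44) = n/u + u/44 = u/44 + n/u)
(K(6, 150) - 9991) - 5371 = (((1/44)*6 + 150/6) - 9991) - 5371 = ((3/22 + 150*(⅙)) - 9991) - 5371 = ((3/22 + 25) - 9991) - 5371 = (553/22 - 9991) - 5371 = -219249/22 - 5371 = -337411/22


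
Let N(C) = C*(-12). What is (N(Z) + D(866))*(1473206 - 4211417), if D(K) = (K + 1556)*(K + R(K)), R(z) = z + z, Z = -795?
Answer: -17255920948056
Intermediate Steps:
R(z) = 2*z
D(K) = 3*K*(1556 + K) (D(K) = (K + 1556)*(K + 2*K) = (1556 + K)*(3*K) = 3*K*(1556 + K))
N(C) = -12*C
(N(Z) + D(866))*(1473206 - 4211417) = (-12*(-795) + 3*866*(1556 + 866))*(1473206 - 4211417) = (9540 + 3*866*2422)*(-2738211) = (9540 + 6292356)*(-2738211) = 6301896*(-2738211) = -17255920948056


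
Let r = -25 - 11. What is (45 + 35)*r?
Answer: -2880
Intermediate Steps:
r = -36
(45 + 35)*r = (45 + 35)*(-36) = 80*(-36) = -2880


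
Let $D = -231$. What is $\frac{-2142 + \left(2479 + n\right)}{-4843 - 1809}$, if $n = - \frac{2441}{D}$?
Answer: $- \frac{20072}{384153} \approx -0.05225$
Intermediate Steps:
$n = \frac{2441}{231}$ ($n = - \frac{2441}{-231} = \left(-2441\right) \left(- \frac{1}{231}\right) = \frac{2441}{231} \approx 10.567$)
$\frac{-2142 + \left(2479 + n\right)}{-4843 - 1809} = \frac{-2142 + \left(2479 + \frac{2441}{231}\right)}{-4843 - 1809} = \frac{-2142 + \frac{575090}{231}}{-6652} = \frac{80288}{231} \left(- \frac{1}{6652}\right) = - \frac{20072}{384153}$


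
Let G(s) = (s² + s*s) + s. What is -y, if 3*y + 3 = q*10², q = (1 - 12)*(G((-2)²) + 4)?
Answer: 44003/3 ≈ 14668.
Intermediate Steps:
G(s) = s + 2*s² (G(s) = (s² + s²) + s = 2*s² + s = s + 2*s²)
q = -440 (q = (1 - 12)*((-2)²*(1 + 2*(-2)²) + 4) = -11*(4*(1 + 2*4) + 4) = -11*(4*(1 + 8) + 4) = -11*(4*9 + 4) = -11*(36 + 4) = -11*40 = -440)
y = -44003/3 (y = -1 + (-440*10²)/3 = -1 + (-440*100)/3 = -1 + (⅓)*(-44000) = -1 - 44000/3 = -44003/3 ≈ -14668.)
-y = -1*(-44003/3) = 44003/3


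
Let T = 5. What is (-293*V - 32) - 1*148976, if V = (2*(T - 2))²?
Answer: -159556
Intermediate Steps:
V = 36 (V = (2*(5 - 2))² = (2*3)² = 6² = 36)
(-293*V - 32) - 1*148976 = (-293*36 - 32) - 1*148976 = (-10548 - 32) - 148976 = -10580 - 148976 = -159556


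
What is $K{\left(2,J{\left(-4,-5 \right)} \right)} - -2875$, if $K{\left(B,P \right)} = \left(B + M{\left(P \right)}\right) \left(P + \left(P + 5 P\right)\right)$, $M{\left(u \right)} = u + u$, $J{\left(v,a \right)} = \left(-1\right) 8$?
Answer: $3659$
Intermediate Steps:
$J{\left(v,a \right)} = -8$
$M{\left(u \right)} = 2 u$
$K{\left(B,P \right)} = 7 P \left(B + 2 P\right)$ ($K{\left(B,P \right)} = \left(B + 2 P\right) \left(P + \left(P + 5 P\right)\right) = \left(B + 2 P\right) \left(P + 6 P\right) = \left(B + 2 P\right) 7 P = 7 P \left(B + 2 P\right)$)
$K{\left(2,J{\left(-4,-5 \right)} \right)} - -2875 = 7 \left(-8\right) \left(2 + 2 \left(-8\right)\right) - -2875 = 7 \left(-8\right) \left(2 - 16\right) + 2875 = 7 \left(-8\right) \left(-14\right) + 2875 = 784 + 2875 = 3659$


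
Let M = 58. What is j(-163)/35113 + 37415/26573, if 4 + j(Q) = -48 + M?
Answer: 1313912333/933057749 ≈ 1.4082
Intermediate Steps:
j(Q) = 6 (j(Q) = -4 + (-48 + 58) = -4 + 10 = 6)
j(-163)/35113 + 37415/26573 = 6/35113 + 37415/26573 = 1313912333/933057749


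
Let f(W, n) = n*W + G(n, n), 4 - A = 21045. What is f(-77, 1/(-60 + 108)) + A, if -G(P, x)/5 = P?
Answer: -505025/24 ≈ -21043.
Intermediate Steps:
G(P, x) = -5*P
A = -21041 (A = 4 - 1*21045 = 4 - 21045 = -21041)
f(W, n) = -5*n + W*n (f(W, n) = n*W - 5*n = W*n - 5*n = -5*n + W*n)
f(-77, 1/(-60 + 108)) + A = (-5 - 77)/(-60 + 108) - 21041 = -82/48 - 21041 = (1/48)*(-82) - 21041 = -41/24 - 21041 = -505025/24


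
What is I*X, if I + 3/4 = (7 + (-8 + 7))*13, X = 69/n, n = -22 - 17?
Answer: -7107/52 ≈ -136.67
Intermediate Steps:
n = -39
X = -23/13 (X = 69/(-39) = 69*(-1/39) = -23/13 ≈ -1.7692)
I = 309/4 (I = -3/4 + (7 + (-8 + 7))*13 = -3/4 + (7 - 1)*13 = -3/4 + 6*13 = -3/4 + 78 = 309/4 ≈ 77.250)
I*X = (309/4)*(-23/13) = -7107/52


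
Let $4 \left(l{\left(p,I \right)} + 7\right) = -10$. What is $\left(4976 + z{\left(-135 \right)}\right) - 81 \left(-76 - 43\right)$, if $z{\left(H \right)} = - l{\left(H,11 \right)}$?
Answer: $\frac{29249}{2} \approx 14625.0$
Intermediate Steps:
$l{\left(p,I \right)} = - \frac{19}{2}$ ($l{\left(p,I \right)} = -7 + \frac{1}{4} \left(-10\right) = -7 - \frac{5}{2} = - \frac{19}{2}$)
$z{\left(H \right)} = \frac{19}{2}$ ($z{\left(H \right)} = \left(-1\right) \left(- \frac{19}{2}\right) = \frac{19}{2}$)
$\left(4976 + z{\left(-135 \right)}\right) - 81 \left(-76 - 43\right) = \left(4976 + \frac{19}{2}\right) - 81 \left(-76 - 43\right) = \frac{9971}{2} - -9639 = \frac{9971}{2} + 9639 = \frac{29249}{2}$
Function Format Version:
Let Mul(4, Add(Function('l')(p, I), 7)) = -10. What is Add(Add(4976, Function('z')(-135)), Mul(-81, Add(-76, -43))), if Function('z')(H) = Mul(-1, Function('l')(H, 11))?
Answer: Rational(29249, 2) ≈ 14625.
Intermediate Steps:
Function('l')(p, I) = Rational(-19, 2) (Function('l')(p, I) = Add(-7, Mul(Rational(1, 4), -10)) = Add(-7, Rational(-5, 2)) = Rational(-19, 2))
Function('z')(H) = Rational(19, 2) (Function('z')(H) = Mul(-1, Rational(-19, 2)) = Rational(19, 2))
Add(Add(4976, Function('z')(-135)), Mul(-81, Add(-76, -43))) = Add(Add(4976, Rational(19, 2)), Mul(-81, Add(-76, -43))) = Add(Rational(9971, 2), Mul(-81, -119)) = Add(Rational(9971, 2), 9639) = Rational(29249, 2)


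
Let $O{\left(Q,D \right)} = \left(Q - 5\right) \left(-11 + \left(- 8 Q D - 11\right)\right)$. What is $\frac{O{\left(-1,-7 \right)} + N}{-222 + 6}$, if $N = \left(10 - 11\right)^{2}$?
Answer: $- \frac{469}{216} \approx -2.1713$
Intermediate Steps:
$O{\left(Q,D \right)} = \left(-22 - 8 D Q\right) \left(-5 + Q\right)$ ($O{\left(Q,D \right)} = \left(-5 + Q\right) \left(-11 - \left(11 + 8 D Q\right)\right) = \left(-5 + Q\right) \left(-22 - 8 D Q\right) = \left(-22 - 8 D Q\right) \left(-5 + Q\right)$)
$N = 1$ ($N = \left(-1\right)^{2} = 1$)
$\frac{O{\left(-1,-7 \right)} + N}{-222 + 6} = \frac{\left(110 - -22 - - 56 \left(-1\right)^{2} + 40 \left(-7\right) \left(-1\right)\right) + 1}{-222 + 6} = \frac{\left(110 + 22 - \left(-56\right) 1 + 280\right) + 1}{-216} = \left(\left(110 + 22 + 56 + 280\right) + 1\right) \left(- \frac{1}{216}\right) = \left(468 + 1\right) \left(- \frac{1}{216}\right) = 469 \left(- \frac{1}{216}\right) = - \frac{469}{216}$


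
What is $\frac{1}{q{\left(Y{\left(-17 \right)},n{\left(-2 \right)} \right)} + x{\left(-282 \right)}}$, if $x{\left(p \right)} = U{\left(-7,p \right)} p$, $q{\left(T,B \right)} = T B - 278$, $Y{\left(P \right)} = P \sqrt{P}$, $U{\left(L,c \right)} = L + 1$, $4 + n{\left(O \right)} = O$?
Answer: $- \frac{i}{- 1414 i + 102 \sqrt{17}} \approx 0.00064974 - 0.00019325 i$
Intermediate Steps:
$n{\left(O \right)} = -4 + O$
$U{\left(L,c \right)} = 1 + L$
$Y{\left(P \right)} = P^{\frac{3}{2}}$
$q{\left(T,B \right)} = -278 + B T$ ($q{\left(T,B \right)} = B T - 278 = -278 + B T$)
$x{\left(p \right)} = - 6 p$ ($x{\left(p \right)} = \left(1 - 7\right) p = - 6 p$)
$\frac{1}{q{\left(Y{\left(-17 \right)},n{\left(-2 \right)} \right)} + x{\left(-282 \right)}} = \frac{1}{\left(-278 + \left(-4 - 2\right) \left(-17\right)^{\frac{3}{2}}\right) - -1692} = \frac{1}{\left(-278 - 6 \left(- 17 i \sqrt{17}\right)\right) + 1692} = \frac{1}{\left(-278 + 102 i \sqrt{17}\right) + 1692} = \frac{1}{1414 + 102 i \sqrt{17}}$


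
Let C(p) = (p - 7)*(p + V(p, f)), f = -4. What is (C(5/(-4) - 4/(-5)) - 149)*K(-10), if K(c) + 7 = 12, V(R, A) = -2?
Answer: -52299/80 ≈ -653.74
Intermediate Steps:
K(c) = 5 (K(c) = -7 + 12 = 5)
C(p) = (-7 + p)*(-2 + p) (C(p) = (p - 7)*(p - 2) = (-7 + p)*(-2 + p))
(C(5/(-4) - 4/(-5)) - 149)*K(-10) = ((14 + (5/(-4) - 4/(-5))**2 - 9*(5/(-4) - 4/(-5))) - 149)*5 = ((14 + (5*(-1/4) - 4*(-1/5))**2 - 9*(5*(-1/4) - 4*(-1/5))) - 149)*5 = ((14 + (-5/4 + 4/5)**2 - 9*(-5/4 + 4/5)) - 149)*5 = ((14 + (-9/20)**2 - 9*(-9/20)) - 149)*5 = ((14 + 81/400 + 81/20) - 149)*5 = (7301/400 - 149)*5 = -52299/400*5 = -52299/80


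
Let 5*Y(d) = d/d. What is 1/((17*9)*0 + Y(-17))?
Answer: 5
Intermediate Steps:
Y(d) = ⅕ (Y(d) = (d/d)/5 = (⅕)*1 = ⅕)
1/((17*9)*0 + Y(-17)) = 1/((17*9)*0 + ⅕) = 1/(153*0 + ⅕) = 1/(0 + ⅕) = 1/(⅕) = 5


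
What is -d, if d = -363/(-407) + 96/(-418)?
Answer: -5121/7733 ≈ -0.66223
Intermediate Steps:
d = 5121/7733 (d = -363*(-1/407) + 96*(-1/418) = 33/37 - 48/209 = 5121/7733 ≈ 0.66223)
-d = -1*5121/7733 = -5121/7733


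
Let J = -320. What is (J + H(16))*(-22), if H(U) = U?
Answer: 6688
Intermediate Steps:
(J + H(16))*(-22) = (-320 + 16)*(-22) = -304*(-22) = 6688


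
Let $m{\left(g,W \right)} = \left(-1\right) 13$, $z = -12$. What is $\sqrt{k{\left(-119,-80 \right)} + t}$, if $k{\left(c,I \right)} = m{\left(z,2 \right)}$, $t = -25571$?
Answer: $4 i \sqrt{1599} \approx 159.95 i$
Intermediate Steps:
$m{\left(g,W \right)} = -13$
$k{\left(c,I \right)} = -13$
$\sqrt{k{\left(-119,-80 \right)} + t} = \sqrt{-13 - 25571} = \sqrt{-25584} = 4 i \sqrt{1599}$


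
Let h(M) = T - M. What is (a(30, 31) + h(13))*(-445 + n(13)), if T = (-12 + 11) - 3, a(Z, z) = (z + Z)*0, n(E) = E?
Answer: 7344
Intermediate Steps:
a(Z, z) = 0 (a(Z, z) = (Z + z)*0 = 0)
T = -4 (T = -1 - 3 = -4)
h(M) = -4 - M
(a(30, 31) + h(13))*(-445 + n(13)) = (0 + (-4 - 1*13))*(-445 + 13) = (0 + (-4 - 13))*(-432) = (0 - 17)*(-432) = -17*(-432) = 7344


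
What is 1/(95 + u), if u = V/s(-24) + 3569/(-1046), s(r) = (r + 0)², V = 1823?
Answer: 301248/28544117 ≈ 0.010554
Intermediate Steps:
s(r) = r²
u = -74443/301248 (u = 1823/((-24)²) + 3569/(-1046) = 1823/576 + 3569*(-1/1046) = 1823*(1/576) - 3569/1046 = 1823/576 - 3569/1046 = -74443/301248 ≈ -0.24712)
1/(95 + u) = 1/(95 - 74443/301248) = 1/(28544117/301248) = 301248/28544117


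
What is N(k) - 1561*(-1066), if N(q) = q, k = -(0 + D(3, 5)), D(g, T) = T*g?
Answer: 1664011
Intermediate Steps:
k = -15 (k = -(0 + 5*3) = -(0 + 15) = -1*15 = -15)
N(k) - 1561*(-1066) = -15 - 1561*(-1066) = -15 + 1664026 = 1664011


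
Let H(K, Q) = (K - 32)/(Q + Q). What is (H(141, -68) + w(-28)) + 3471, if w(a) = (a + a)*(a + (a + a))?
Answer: 1111691/136 ≈ 8174.2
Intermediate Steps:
w(a) = 6*a**2 (w(a) = (2*a)*(a + 2*a) = (2*a)*(3*a) = 6*a**2)
H(K, Q) = (-32 + K)/(2*Q) (H(K, Q) = (-32 + K)/((2*Q)) = (-32 + K)*(1/(2*Q)) = (-32 + K)/(2*Q))
(H(141, -68) + w(-28)) + 3471 = ((1/2)*(-32 + 141)/(-68) + 6*(-28)**2) + 3471 = ((1/2)*(-1/68)*109 + 6*784) + 3471 = (-109/136 + 4704) + 3471 = 639635/136 + 3471 = 1111691/136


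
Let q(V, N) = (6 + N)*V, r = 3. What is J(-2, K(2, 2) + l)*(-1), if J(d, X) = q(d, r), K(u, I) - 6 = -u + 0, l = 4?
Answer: 18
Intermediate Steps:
K(u, I) = 6 - u (K(u, I) = 6 + (-u + 0) = 6 - u)
q(V, N) = V*(6 + N)
J(d, X) = 9*d (J(d, X) = d*(6 + 3) = d*9 = 9*d)
J(-2, K(2, 2) + l)*(-1) = (9*(-2))*(-1) = -18*(-1) = 18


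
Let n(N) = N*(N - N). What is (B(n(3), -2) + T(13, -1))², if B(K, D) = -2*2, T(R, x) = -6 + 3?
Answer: 49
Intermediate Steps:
T(R, x) = -3
n(N) = 0 (n(N) = N*0 = 0)
B(K, D) = -4
(B(n(3), -2) + T(13, -1))² = (-4 - 3)² = (-7)² = 49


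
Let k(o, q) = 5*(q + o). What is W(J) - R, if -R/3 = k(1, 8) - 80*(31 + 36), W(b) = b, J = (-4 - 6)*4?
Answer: -15985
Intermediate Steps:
J = -40 (J = -10*4 = -40)
k(o, q) = 5*o + 5*q (k(o, q) = 5*(o + q) = 5*o + 5*q)
R = 15945 (R = -3*((5*1 + 5*8) - 80*(31 + 36)) = -3*((5 + 40) - 80*67) = -3*(45 - 5360) = -3*(-5315) = 15945)
W(J) - R = -40 - 1*15945 = -40 - 15945 = -15985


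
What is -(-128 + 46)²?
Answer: -6724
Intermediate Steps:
-(-128 + 46)² = -1*(-82)² = -1*6724 = -6724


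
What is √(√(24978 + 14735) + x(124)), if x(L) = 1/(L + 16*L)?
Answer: √(527 + 1110916*√39713)/1054 ≈ 14.117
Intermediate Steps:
x(L) = 1/(17*L)
√(√(24978 + 14735) + x(124)) = √(√(24978 + 14735) + (1/17)/124) = √(√39713 + (1/17)*(1/124)) = √(√39713 + 1/2108) = √(1/2108 + √39713)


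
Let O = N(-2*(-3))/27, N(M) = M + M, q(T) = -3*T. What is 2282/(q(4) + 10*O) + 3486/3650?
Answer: -18681663/62050 ≈ -301.07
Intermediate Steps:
N(M) = 2*M
O = 4/9 (O = (2*(-2*(-3)))/27 = (2*6)*(1/27) = 12*(1/27) = 4/9 ≈ 0.44444)
2282/(q(4) + 10*O) + 3486/3650 = 2282/(-3*4 + 10*(4/9)) + 3486/3650 = 2282/(-12 + 40/9) + 3486*(1/3650) = 2282/(-68/9) + 1743/1825 = 2282*(-9/68) + 1743/1825 = -10269/34 + 1743/1825 = -18681663/62050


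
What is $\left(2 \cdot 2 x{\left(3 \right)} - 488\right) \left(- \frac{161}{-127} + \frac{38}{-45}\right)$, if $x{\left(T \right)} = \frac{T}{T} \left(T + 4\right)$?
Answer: $- \frac{222548}{1143} \approx -194.71$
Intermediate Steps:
$x{\left(T \right)} = 4 + T$ ($x{\left(T \right)} = 1 \left(4 + T\right) = 4 + T$)
$\left(2 \cdot 2 x{\left(3 \right)} - 488\right) \left(- \frac{161}{-127} + \frac{38}{-45}\right) = \left(2 \cdot 2 \left(4 + 3\right) - 488\right) \left(- \frac{161}{-127} + \frac{38}{-45}\right) = \left(4 \cdot 7 - 488\right) \left(\left(-161\right) \left(- \frac{1}{127}\right) + 38 \left(- \frac{1}{45}\right)\right) = \left(28 - 488\right) \left(\frac{161}{127} - \frac{38}{45}\right) = \left(-460\right) \frac{2419}{5715} = - \frac{222548}{1143}$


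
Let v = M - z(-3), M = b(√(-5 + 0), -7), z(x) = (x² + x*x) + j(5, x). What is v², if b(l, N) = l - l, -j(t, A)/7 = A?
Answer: 1521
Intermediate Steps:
j(t, A) = -7*A
z(x) = -7*x + 2*x² (z(x) = (x² + x*x) - 7*x = (x² + x²) - 7*x = 2*x² - 7*x = -7*x + 2*x²)
b(l, N) = 0
M = 0
v = -39 (v = 0 - (-3)*(-7 + 2*(-3)) = 0 - (-3)*(-7 - 6) = 0 - (-3)*(-13) = 0 - 1*39 = 0 - 39 = -39)
v² = (-39)² = 1521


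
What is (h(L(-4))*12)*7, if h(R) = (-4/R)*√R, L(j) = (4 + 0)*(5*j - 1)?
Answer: 8*I*√21 ≈ 36.661*I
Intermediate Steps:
L(j) = -4 + 20*j (L(j) = 4*(-1 + 5*j) = -4 + 20*j)
h(R) = -4/√R
(h(L(-4))*12)*7 = (-4/√(-4 + 20*(-4))*12)*7 = (-4/√(-4 - 80)*12)*7 = (-(-2)*I*√21/21*12)*7 = ((2*I*√21/21)*12)*7 = (8*I*√21/7)*7 = 8*I*√21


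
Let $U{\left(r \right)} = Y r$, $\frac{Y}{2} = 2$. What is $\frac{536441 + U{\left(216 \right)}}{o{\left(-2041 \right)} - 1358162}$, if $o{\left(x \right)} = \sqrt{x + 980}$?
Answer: $- \frac{145949446682}{368920803861} - \frac{107461 i \sqrt{1061}}{368920803861} \approx -0.39561 - 9.488 \cdot 10^{-6} i$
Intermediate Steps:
$Y = 4$ ($Y = 2 \cdot 2 = 4$)
$U{\left(r \right)} = 4 r$
$o{\left(x \right)} = \sqrt{980 + x}$
$\frac{536441 + U{\left(216 \right)}}{o{\left(-2041 \right)} - 1358162} = \frac{536441 + 4 \cdot 216}{\sqrt{980 - 2041} - 1358162} = \frac{536441 + 864}{\sqrt{-1061} - 1358162} = \frac{537305}{i \sqrt{1061} - 1358162} = \frac{537305}{-1358162 + i \sqrt{1061}}$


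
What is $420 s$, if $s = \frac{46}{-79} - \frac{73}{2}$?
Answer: $- \frac{1230390}{79} \approx -15575.0$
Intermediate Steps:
$s = - \frac{5859}{158}$ ($s = 46 \left(- \frac{1}{79}\right) - \frac{73}{2} = - \frac{46}{79} - \frac{73}{2} = - \frac{5859}{158} \approx -37.082$)
$420 s = 420 \left(- \frac{5859}{158}\right) = - \frac{1230390}{79}$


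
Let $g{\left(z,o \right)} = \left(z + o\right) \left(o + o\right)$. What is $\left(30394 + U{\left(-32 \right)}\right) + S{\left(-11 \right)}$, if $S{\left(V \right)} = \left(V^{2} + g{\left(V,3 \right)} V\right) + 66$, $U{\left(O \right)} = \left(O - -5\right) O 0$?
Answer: $31109$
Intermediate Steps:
$g{\left(z,o \right)} = 2 o \left(o + z\right)$ ($g{\left(z,o \right)} = \left(o + z\right) 2 o = 2 o \left(o + z\right)$)
$U{\left(O \right)} = 0$ ($U{\left(O \right)} = \left(O + 5\right) O 0 = \left(5 + O\right) O 0 = O \left(5 + O\right) 0 = 0$)
$S{\left(V \right)} = 66 + V^{2} + V \left(18 + 6 V\right)$ ($S{\left(V \right)} = \left(V^{2} + 2 \cdot 3 \left(3 + V\right) V\right) + 66 = \left(V^{2} + \left(18 + 6 V\right) V\right) + 66 = \left(V^{2} + V \left(18 + 6 V\right)\right) + 66 = 66 + V^{2} + V \left(18 + 6 V\right)$)
$\left(30394 + U{\left(-32 \right)}\right) + S{\left(-11 \right)} = \left(30394 + 0\right) + \left(66 + 7 \left(-11\right)^{2} + 18 \left(-11\right)\right) = 30394 + \left(66 + 7 \cdot 121 - 198\right) = 30394 + \left(66 + 847 - 198\right) = 30394 + 715 = 31109$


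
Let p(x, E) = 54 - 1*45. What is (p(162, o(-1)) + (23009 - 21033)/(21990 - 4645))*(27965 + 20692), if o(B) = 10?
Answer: 7691747217/17345 ≈ 4.4346e+5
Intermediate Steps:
p(x, E) = 9 (p(x, E) = 54 - 45 = 9)
(p(162, o(-1)) + (23009 - 21033)/(21990 - 4645))*(27965 + 20692) = (9 + (23009 - 21033)/(21990 - 4645))*(27965 + 20692) = (9 + 1976/17345)*48657 = (158081/17345)*48657 = 7691747217/17345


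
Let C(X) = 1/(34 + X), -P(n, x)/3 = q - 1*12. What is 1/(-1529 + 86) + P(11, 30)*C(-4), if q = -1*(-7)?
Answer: 1441/2886 ≈ 0.49931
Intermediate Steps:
q = 7
P(n, x) = 15 (P(n, x) = -3*(7 - 1*12) = -3*(7 - 12) = -3*(-5) = 15)
1/(-1529 + 86) + P(11, 30)*C(-4) = 1/(-1529 + 86) + 15/(34 - 4) = 1/(-1443) + 15/30 = -1/1443 + 15*(1/30) = -1/1443 + 1/2 = 1441/2886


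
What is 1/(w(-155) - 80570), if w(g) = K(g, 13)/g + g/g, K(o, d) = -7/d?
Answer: -2015/162346528 ≈ -1.2412e-5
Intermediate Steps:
w(g) = 1 - 7/(13*g) (w(g) = (-7/13)/g + g/g = (-7*1/13)/g + 1 = -7/(13*g) + 1 = 1 - 7/(13*g))
1/(w(-155) - 80570) = 1/((-7/13 - 155)/(-155) - 80570) = 1/(-1/155*(-2022/13) - 80570) = 1/(2022/2015 - 80570) = 1/(-162346528/2015) = -2015/162346528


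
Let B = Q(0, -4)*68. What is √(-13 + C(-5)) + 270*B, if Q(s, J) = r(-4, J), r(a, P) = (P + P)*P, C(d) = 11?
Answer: 587520 + I*√2 ≈ 5.8752e+5 + 1.4142*I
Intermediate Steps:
r(a, P) = 2*P² (r(a, P) = (2*P)*P = 2*P²)
Q(s, J) = 2*J²
B = 2176 (B = (2*(-4)²)*68 = (2*16)*68 = 32*68 = 2176)
√(-13 + C(-5)) + 270*B = √(-13 + 11) + 270*2176 = √(-2) + 587520 = I*√2 + 587520 = 587520 + I*√2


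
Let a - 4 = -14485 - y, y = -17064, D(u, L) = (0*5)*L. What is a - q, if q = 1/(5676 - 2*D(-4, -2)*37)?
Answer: 14661107/5676 ≈ 2583.0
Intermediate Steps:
D(u, L) = 0 (D(u, L) = 0*L = 0)
a = 2583 (a = 4 + (-14485 - 1*(-17064)) = 4 + (-14485 + 17064) = 4 + 2579 = 2583)
q = 1/5676 (q = 1/(5676 - 2*0*37) = 1/(5676 + 0*37) = 1/(5676 + 0) = 1/5676 ≈ 0.00017618)
a - q = 2583 - 1*1/5676 = 2583 - 1/5676 = 14661107/5676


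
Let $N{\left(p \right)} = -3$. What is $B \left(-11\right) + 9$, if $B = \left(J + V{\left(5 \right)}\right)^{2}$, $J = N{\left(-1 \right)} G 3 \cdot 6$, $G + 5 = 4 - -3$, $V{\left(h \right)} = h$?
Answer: $-116690$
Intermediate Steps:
$G = 2$ ($G = -5 + \left(4 - -3\right) = -5 + \left(4 + 3\right) = -5 + 7 = 2$)
$J = -108$ ($J = \left(-3\right) 2 \cdot 3 \cdot 6 = \left(-6\right) 18 = -108$)
$B = 10609$ ($B = \left(-108 + 5\right)^{2} = \left(-103\right)^{2} = 10609$)
$B \left(-11\right) + 9 = 10609 \left(-11\right) + 9 = -116699 + 9 = -116690$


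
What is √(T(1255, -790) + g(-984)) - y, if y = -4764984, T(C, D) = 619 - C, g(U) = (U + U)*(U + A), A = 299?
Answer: 4764984 + 6*√37429 ≈ 4.7661e+6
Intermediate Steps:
g(U) = 2*U*(299 + U) (g(U) = (U + U)*(U + 299) = (2*U)*(299 + U) = 2*U*(299 + U))
√(T(1255, -790) + g(-984)) - y = √((619 - 1*1255) + 2*(-984)*(299 - 984)) - 1*(-4764984) = √((619 - 1255) + 2*(-984)*(-685)) + 4764984 = √(-636 + 1348080) + 4764984 = √1347444 + 4764984 = 6*√37429 + 4764984 = 4764984 + 6*√37429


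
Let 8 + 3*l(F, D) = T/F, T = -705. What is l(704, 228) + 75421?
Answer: 159282815/2112 ≈ 75418.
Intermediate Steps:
l(F, D) = -8/3 - 235/F (l(F, D) = -8/3 + (-705/F)/3 = -8/3 - 235/F)
l(704, 228) + 75421 = (-8/3 - 235/704) + 75421 = -6337/2112 + 75421 = 159282815/2112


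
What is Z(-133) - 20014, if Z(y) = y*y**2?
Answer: -2372651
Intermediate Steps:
Z(y) = y**3
Z(-133) - 20014 = (-133)**3 - 20014 = -2352637 - 20014 = -2372651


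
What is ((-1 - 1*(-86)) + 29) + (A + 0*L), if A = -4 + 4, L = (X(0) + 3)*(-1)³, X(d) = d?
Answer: 114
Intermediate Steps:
L = -3 (L = (0 + 3)*(-1)³ = 3*(-1) = -3)
A = 0
((-1 - 1*(-86)) + 29) + (A + 0*L) = ((-1 - 1*(-86)) + 29) + (0 + 0*(-3)) = ((-1 + 86) + 29) + (0 + 0) = (85 + 29) + 0 = 114 + 0 = 114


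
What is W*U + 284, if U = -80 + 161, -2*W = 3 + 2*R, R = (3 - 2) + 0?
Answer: 163/2 ≈ 81.500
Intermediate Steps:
R = 1 (R = 1 + 0 = 1)
W = -5/2 (W = -(3 + 2*1)/2 = -(3 + 2)/2 = -1/2*5 = -5/2 ≈ -2.5000)
U = 81
W*U + 284 = -5/2*81 + 284 = -405/2 + 284 = 163/2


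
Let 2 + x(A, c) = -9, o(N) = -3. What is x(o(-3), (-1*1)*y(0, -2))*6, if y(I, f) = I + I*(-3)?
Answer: -66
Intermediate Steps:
y(I, f) = -2*I (y(I, f) = I - 3*I = -2*I)
x(A, c) = -11 (x(A, c) = -2 - 9 = -11)
x(o(-3), (-1*1)*y(0, -2))*6 = -11*6 = -66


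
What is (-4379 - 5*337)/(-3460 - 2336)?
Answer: 1516/1449 ≈ 1.0462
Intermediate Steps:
(-4379 - 5*337)/(-3460 - 2336) = (-4379 - 1685)/(-5796) = -6064*(-1/5796) = 1516/1449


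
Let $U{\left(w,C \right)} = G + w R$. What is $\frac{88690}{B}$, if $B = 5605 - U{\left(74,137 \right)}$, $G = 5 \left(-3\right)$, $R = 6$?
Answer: $\frac{44345}{2588} \approx 17.135$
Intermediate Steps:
$G = -15$
$U{\left(w,C \right)} = -15 + 6 w$ ($U{\left(w,C \right)} = -15 + w 6 = -15 + 6 w$)
$B = 5176$ ($B = 5605 - \left(-15 + 6 \cdot 74\right) = 5605 - \left(-15 + 444\right) = 5605 - 429 = 5176$)
$\frac{88690}{B} = \frac{88690}{5176} = 88690 \cdot \frac{1}{5176} = \frac{44345}{2588}$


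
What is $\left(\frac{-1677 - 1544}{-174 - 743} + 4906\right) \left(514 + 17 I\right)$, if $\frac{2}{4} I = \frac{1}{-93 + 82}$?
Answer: $\frac{25301369260}{10087} \approx 2.5083 \cdot 10^{6}$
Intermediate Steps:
$I = - \frac{2}{11}$ ($I = \frac{2}{-93 + 82} = \frac{2}{-11} = 2 \left(- \frac{1}{11}\right) = - \frac{2}{11} \approx -0.18182$)
$\left(\frac{-1677 - 1544}{-174 - 743} + 4906\right) \left(514 + 17 I\right) = \left(\frac{-1677 - 1544}{-174 - 743} + 4906\right) \left(514 + 17 \left(- \frac{2}{11}\right)\right) = \left(- \frac{3221}{-917} + 4906\right) \left(514 - \frac{34}{11}\right) = \left(\left(-3221\right) \left(- \frac{1}{917}\right) + 4906\right) \frac{5620}{11} = \left(\frac{3221}{917} + 4906\right) \frac{5620}{11} = \frac{4502023}{917} \cdot \frac{5620}{11} = \frac{25301369260}{10087}$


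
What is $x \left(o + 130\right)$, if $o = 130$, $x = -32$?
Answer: $-8320$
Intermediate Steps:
$x \left(o + 130\right) = - 32 \left(130 + 130\right) = \left(-32\right) 260 = -8320$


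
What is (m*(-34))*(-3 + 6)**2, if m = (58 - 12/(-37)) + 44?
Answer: -1158516/37 ≈ -31311.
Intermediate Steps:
m = 3786/37 (m = (58 - 12*(-1/37)) + 44 = (58 + 12/37) + 44 = 2158/37 + 44 = 3786/37 ≈ 102.32)
(m*(-34))*(-3 + 6)**2 = ((3786/37)*(-34))*(-3 + 6)**2 = -128724/37*3**2 = -128724/37*9 = -1158516/37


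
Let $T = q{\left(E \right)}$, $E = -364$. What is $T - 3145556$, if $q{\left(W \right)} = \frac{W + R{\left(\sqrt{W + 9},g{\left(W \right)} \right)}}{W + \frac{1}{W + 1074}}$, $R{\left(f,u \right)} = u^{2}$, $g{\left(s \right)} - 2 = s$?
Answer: $- \frac{813027129884}{258439} \approx -3.1459 \cdot 10^{6}$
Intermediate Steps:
$g{\left(s \right)} = 2 + s$
$q{\left(W \right)} = \frac{W + \left(2 + W\right)^{2}}{W + \frac{1}{1074 + W}}$ ($q{\left(W \right)} = \frac{W + \left(2 + W\right)^{2}}{W + \frac{1}{W + 1074}} = \frac{W + \left(2 + W\right)^{2}}{W + \frac{1}{1074 + W}}$)
$T = - \frac{92782800}{258439}$ ($T = \frac{4296 + \left(-364\right)^{3} + 1079 \left(-364\right)^{2} + 5374 \left(-364\right)}{1 + \left(-364\right)^{2} + 1074 \left(-364\right)} = \frac{4296 - 48228544 + 1079 \cdot 132496 - 1956136}{1 + 132496 - 390936} = \frac{4296 - 48228544 + 142963184 - 1956136}{-258439} = \left(- \frac{1}{258439}\right) 92782800 = - \frac{92782800}{258439} \approx -359.01$)
$T - 3145556 = - \frac{92782800}{258439} - 3145556 = - \frac{813027129884}{258439}$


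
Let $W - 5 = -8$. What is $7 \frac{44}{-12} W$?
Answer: $77$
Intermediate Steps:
$W = -3$ ($W = 5 - 8 = -3$)
$7 \frac{44}{-12} W = 7 \frac{44}{-12} \left(-3\right) = 7 \cdot 44 \left(- \frac{1}{12}\right) \left(-3\right) = 7 \left(- \frac{11}{3}\right) \left(-3\right) = \left(- \frac{77}{3}\right) \left(-3\right) = 77$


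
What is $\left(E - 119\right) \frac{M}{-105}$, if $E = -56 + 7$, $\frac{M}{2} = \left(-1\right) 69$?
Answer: $- \frac{1104}{5} \approx -220.8$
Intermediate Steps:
$M = -138$ ($M = 2 \left(\left(-1\right) 69\right) = 2 \left(-69\right) = -138$)
$E = -49$
$\left(E - 119\right) \frac{M}{-105} = \left(-49 - 119\right) \left(- \frac{138}{-105}\right) = - 168 \left(\left(-138\right) \left(- \frac{1}{105}\right)\right) = \left(-168\right) \frac{46}{35} = - \frac{1104}{5}$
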